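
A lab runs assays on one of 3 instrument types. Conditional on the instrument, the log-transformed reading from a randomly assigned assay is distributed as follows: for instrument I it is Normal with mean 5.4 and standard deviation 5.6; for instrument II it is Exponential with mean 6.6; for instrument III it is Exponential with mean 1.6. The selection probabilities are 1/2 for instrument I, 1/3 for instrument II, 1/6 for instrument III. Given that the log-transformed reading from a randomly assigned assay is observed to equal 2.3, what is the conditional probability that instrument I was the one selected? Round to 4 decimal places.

Likelihoods f(2.3 | ·): I: 0.0611194; II: 0.106933; III: 0.148451.
Posterior ∝ prior × likelihood. Numerator for I: 0.5·0.0611194 = 0.0305597.
Normalizing constant: 0.5·0.0611194 + 0.333333·0.106933 + 0.166667·0.148451 = 0.0909457.
P(I | observation) = 0.0305597 / 0.0909457 = 0.336021.

0.3360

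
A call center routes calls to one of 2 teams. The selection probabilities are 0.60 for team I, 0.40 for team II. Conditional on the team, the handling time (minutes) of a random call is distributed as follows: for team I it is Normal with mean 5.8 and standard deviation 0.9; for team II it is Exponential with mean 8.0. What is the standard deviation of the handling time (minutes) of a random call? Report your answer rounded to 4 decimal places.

5.2199

Per component, I: μ=5.8, E[X²]=34.45; II: μ=8, E[X²]=128.
E[X] = 0.6·5.8 + 0.4·8 = 6.68.
E[X²] = 0.6·34.45 + 0.4·128 = 71.87.
Var(X) = E[X²] − (E[X])² = 71.87 − 44.6224 = 27.2476.
SD(X) = √27.2476 = 5.21992.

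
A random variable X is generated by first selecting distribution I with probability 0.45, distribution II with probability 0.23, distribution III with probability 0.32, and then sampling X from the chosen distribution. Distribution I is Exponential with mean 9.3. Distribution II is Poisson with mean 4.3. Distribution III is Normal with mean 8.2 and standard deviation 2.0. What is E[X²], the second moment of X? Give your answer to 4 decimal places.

105.8795

For each component E[X²] = Var + (mean)², giving I: 172.98; II: 22.79; III: 71.24.
Overall E[X²] = 0.45·172.98 + 0.23·22.79 + 0.32·71.24 = 105.88.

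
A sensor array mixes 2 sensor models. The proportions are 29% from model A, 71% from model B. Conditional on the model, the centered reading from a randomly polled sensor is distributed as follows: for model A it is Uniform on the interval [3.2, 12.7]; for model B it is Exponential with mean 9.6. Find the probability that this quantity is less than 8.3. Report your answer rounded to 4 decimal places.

0.5666

Conditional on each model, P(X < 8.3): A: 0.536842; B: 0.578773.
By total probability, P(X < 8.3) = 0.29·0.536842 + 0.71·0.578773 = 0.566613.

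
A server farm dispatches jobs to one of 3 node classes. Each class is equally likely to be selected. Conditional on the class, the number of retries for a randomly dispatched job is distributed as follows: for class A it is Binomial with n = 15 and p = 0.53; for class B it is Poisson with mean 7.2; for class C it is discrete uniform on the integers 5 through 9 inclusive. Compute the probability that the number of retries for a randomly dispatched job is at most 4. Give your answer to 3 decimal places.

Conditional on each class, P(X ≤ 4): A: 0.0363239; B: 0.155516; C: 0.
By total probability, P(X ≤ 4) = 0.333333·0.0363239 + 0.333333·0.155516 + 0.333333·0 = 0.0639465.

0.064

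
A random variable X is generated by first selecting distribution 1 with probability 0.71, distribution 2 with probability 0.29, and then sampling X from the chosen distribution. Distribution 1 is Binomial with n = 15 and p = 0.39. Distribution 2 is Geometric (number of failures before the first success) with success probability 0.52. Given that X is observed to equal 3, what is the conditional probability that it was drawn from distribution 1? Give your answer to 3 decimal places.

Likelihoods P(X=3 | ·): 1: 0.0716413; 2: 0.0575078.
Posterior ∝ prior × likelihood. Numerator for 1: 0.71·0.0716413 = 0.0508653.
Normalizing constant: 0.71·0.0716413 + 0.29·0.0575078 = 0.0675426.
P(1 | observation) = 0.0508653 / 0.0675426 = 0.753085.

0.753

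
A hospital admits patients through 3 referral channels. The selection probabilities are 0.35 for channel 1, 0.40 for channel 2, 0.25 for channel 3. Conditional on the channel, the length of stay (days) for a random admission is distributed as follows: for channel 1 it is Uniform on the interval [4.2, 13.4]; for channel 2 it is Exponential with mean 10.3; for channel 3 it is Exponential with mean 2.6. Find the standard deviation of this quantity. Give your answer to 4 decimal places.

7.4968

Per component, 1: μ=8.8, E[X²]=84.4933; 2: μ=10.3, E[X²]=212.18; 3: μ=2.6, E[X²]=13.52.
E[X] = 0.35·8.8 + 0.4·10.3 + 0.25·2.6 = 7.85.
E[X²] = 0.35·84.4933 + 0.4·212.18 + 0.25·13.52 = 117.825.
Var(X) = E[X²] − (E[X])² = 117.825 − 61.6225 = 56.2022.
SD(X) = √56.2022 = 7.49681.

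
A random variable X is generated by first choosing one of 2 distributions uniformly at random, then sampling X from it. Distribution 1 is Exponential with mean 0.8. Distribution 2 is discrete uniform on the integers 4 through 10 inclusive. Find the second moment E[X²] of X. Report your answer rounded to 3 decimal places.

27.140

For each component E[X²] = Var + (mean)², giving 1: 1.28; 2: 53.
Overall E[X²] = 0.5·1.28 + 0.5·53 = 27.14.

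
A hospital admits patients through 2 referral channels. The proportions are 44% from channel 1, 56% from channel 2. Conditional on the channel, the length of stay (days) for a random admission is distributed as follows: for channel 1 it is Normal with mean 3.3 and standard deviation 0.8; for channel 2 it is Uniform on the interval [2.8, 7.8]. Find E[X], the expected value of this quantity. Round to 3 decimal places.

4.420

Component means — 1: 3.3; 2: 5.3.
E[X] = 0.44·3.3 + 0.56·5.3 = 4.42.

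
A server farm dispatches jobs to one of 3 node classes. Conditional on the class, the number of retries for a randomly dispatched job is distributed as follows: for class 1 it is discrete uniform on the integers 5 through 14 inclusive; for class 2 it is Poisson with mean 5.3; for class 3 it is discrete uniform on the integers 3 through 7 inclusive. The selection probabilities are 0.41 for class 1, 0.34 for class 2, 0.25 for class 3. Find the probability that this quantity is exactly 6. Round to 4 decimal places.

0.1432

Conditional on each class, P(X = 6): 1: 0.1; 2: 0.15366; 3: 0.2.
By total probability, P(X = 6) = 0.41·0.1 + 0.34·0.15366 + 0.25·0.2 = 0.143245.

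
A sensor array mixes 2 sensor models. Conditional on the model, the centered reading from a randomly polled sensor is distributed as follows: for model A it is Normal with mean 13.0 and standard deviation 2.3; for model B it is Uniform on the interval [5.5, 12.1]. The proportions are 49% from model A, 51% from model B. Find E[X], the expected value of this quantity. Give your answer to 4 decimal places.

Component means — A: 13; B: 8.8.
E[X] = 0.49·13 + 0.51·8.8 = 10.858.

10.8580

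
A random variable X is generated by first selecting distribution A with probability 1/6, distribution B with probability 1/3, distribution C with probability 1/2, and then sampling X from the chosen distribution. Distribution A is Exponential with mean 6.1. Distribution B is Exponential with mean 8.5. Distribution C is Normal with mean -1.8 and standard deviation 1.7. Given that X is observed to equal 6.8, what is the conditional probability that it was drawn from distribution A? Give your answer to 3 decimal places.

0.337

Likelihoods f(6.8 | ·): A: 0.0537698; B: 0.0528622; C: 6.50572e-07.
Posterior ∝ prior × likelihood. Numerator for A: 0.166667·0.0537698 = 0.00896164.
Normalizing constant: 0.166667·0.0537698 + 0.333333·0.0528622 + 0.5·6.50572e-07 = 0.0265827.
P(A | observation) = 0.00896164 / 0.0265827 = 0.337123.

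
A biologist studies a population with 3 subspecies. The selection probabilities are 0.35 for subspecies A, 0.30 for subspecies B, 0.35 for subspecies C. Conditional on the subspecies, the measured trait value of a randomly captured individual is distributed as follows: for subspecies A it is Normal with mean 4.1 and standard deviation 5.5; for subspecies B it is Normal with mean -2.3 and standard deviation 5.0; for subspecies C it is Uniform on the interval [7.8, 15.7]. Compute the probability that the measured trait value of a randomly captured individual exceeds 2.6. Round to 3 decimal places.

Conditional on each subspecies, P(X > 2.6): A: 0.607469; B: 0.163543; C: 1.
By total probability, P(X > 2.6) = 0.35·0.607469 + 0.3·0.163543 + 0.35·1 = 0.611677.

0.612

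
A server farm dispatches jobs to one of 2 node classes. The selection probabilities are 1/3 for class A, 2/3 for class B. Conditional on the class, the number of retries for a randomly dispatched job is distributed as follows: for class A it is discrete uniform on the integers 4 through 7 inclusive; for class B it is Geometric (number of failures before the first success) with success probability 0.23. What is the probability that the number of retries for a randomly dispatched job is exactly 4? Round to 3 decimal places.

Conditional on each class, P(X = 4): A: 0.25; B: 0.080852.
By total probability, P(X = 4) = 0.333333·0.25 + 0.666667·0.080852 = 0.137235.

0.137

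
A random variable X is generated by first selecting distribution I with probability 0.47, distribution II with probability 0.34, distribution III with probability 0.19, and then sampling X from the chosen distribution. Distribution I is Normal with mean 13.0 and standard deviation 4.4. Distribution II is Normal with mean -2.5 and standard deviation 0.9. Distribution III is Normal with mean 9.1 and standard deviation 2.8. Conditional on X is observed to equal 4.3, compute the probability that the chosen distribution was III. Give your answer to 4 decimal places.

0.5079

Likelihoods f(4.3 | ·): I: 0.012838; II: 1.78036e-13; III: 0.0327797.
Posterior ∝ prior × likelihood. Numerator for III: 0.19·0.0327797 = 0.00622814.
Normalizing constant: 0.47·0.012838 + 0.34·1.78036e-13 + 0.19·0.0327797 = 0.012262.
P(III | observation) = 0.00622814 / 0.012262 = 0.507922.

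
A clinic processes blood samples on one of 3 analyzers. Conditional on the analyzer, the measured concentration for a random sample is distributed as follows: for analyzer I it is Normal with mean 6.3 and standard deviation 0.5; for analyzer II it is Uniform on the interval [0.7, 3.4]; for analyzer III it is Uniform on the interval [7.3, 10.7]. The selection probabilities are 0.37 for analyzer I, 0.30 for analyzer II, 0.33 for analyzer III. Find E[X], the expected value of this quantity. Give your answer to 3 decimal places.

Component means — I: 6.3; II: 2.05; III: 9.
E[X] = 0.37·6.3 + 0.3·2.05 + 0.33·9 = 5.916.

5.916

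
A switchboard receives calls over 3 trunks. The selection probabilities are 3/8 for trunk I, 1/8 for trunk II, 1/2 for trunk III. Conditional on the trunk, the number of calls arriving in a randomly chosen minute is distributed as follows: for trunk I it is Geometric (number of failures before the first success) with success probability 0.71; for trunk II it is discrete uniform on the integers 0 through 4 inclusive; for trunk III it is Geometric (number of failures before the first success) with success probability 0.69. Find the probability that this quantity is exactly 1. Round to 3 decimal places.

Conditional on each trunk, P(X = 1): I: 0.2059; II: 0.2; III: 0.2139.
By total probability, P(X = 1) = 0.375·0.2059 + 0.125·0.2 + 0.5·0.2139 = 0.209163.

0.209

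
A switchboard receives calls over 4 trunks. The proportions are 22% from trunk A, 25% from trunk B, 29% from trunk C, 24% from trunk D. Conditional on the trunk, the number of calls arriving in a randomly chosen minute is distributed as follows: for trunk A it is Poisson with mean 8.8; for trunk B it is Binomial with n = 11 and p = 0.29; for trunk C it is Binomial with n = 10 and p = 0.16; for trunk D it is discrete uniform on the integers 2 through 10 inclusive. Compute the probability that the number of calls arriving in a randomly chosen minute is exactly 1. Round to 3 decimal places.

0.123

Conditional on each trunk, P(X = 1): A: 0.00132645; B: 0.103842; C: 0.333145; D: 0.
By total probability, P(X = 1) = 0.22·0.00132645 + 0.25·0.103842 + 0.29·0.333145 + 0.24·0 = 0.122864.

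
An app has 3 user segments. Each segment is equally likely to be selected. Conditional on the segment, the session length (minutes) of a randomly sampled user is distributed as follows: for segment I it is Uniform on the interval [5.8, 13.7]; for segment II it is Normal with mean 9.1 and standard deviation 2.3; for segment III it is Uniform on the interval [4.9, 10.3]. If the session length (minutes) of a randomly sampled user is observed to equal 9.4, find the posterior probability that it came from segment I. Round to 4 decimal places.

0.2617

Likelihoods f(9.4 | ·): I: 0.126582; II: 0.171984; III: 0.185185.
Posterior ∝ prior × likelihood. Numerator for I: 0.333333·0.126582 = 0.0421941.
Normalizing constant: 0.333333·0.126582 + 0.333333·0.171984 + 0.333333·0.185185 = 0.16125.
P(I | observation) = 0.0421941 / 0.16125 = 0.261668.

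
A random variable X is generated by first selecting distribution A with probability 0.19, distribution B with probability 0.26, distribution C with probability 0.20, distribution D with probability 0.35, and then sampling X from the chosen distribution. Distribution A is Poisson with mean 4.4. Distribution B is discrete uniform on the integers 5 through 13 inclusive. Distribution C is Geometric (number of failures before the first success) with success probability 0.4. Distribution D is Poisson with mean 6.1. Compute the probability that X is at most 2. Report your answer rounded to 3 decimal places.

Conditional on each component, P(X ≤ 2): A: 0.185142; B: 0; C: 0.784; D: 0.0576529.
By total probability, P(X ≤ 2) = 0.19·0.185142 + 0.26·0 + 0.2·0.784 + 0.35·0.0576529 = 0.212156.

0.212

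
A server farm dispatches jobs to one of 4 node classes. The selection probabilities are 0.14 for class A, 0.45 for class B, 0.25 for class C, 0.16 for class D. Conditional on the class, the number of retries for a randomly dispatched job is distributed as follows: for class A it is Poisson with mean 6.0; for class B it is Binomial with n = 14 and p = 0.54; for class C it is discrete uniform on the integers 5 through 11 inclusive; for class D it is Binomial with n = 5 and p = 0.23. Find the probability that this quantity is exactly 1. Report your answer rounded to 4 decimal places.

0.0669

Conditional on each class, P(X = 1): A: 0.0148725; B: 0.000312157; C: 0; D: 0.40426.
By total probability, P(X = 1) = 0.14·0.0148725 + 0.45·0.000312157 + 0.25·0 + 0.16·0.40426 = 0.0669042.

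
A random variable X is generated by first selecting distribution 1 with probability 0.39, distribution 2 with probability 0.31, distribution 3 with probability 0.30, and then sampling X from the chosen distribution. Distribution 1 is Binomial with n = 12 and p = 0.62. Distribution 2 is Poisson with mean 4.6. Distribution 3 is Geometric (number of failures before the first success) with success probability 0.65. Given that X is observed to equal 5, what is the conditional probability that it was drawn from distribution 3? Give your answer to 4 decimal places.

Likelihoods P(X=5 | ·): 1: 0.0830173; 2: 0.172526; 3: 0.00341392.
Posterior ∝ prior × likelihood. Numerator for 3: 0.3·0.00341392 = 0.00102418.
Normalizing constant: 0.39·0.0830173 + 0.31·0.172526 + 0.3·0.00341392 = 0.0868838.
P(3 | observation) = 0.00102418 / 0.0868838 = 0.0117879.

0.0118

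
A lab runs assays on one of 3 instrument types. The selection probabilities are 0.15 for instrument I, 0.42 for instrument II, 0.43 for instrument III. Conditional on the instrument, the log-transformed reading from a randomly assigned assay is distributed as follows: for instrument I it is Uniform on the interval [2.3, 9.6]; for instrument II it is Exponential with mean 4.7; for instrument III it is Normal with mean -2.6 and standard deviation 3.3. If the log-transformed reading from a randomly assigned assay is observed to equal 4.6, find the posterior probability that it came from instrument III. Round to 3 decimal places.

0.082

Likelihoods f(4.6 | ·): I: 0.136986; II: 0.0799554; III: 0.0111867.
Posterior ∝ prior × likelihood. Numerator for III: 0.43·0.0111867 = 0.0048103.
Normalizing constant: 0.15·0.136986 + 0.42·0.0799554 + 0.43·0.0111867 = 0.0589395.
P(III | observation) = 0.0048103 / 0.0589395 = 0.0816141.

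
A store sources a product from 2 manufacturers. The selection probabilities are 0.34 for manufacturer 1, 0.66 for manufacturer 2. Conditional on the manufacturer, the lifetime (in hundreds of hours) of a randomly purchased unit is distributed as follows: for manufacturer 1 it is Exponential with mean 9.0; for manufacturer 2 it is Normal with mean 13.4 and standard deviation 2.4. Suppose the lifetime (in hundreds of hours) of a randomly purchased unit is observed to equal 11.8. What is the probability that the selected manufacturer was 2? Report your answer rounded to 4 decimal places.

Likelihoods f(11.8 | ·): 1: 0.0299467; 2: 0.133103.
Posterior ∝ prior × likelihood. Numerator for 2: 0.66·0.133103 = 0.0878482.
Normalizing constant: 0.34·0.0299467 + 0.66·0.133103 = 0.0980301.
P(2 | observation) = 0.0878482 / 0.0980301 = 0.896135.

0.8961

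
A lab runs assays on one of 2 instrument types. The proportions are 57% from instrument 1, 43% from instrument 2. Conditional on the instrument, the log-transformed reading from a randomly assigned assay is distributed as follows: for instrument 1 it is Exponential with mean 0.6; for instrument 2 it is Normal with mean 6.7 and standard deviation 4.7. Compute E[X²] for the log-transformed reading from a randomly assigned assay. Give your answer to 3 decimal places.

29.212

For each component E[X²] = Var + (mean)², giving 1: 0.72; 2: 66.98.
Overall E[X²] = 0.57·0.72 + 0.43·66.98 = 29.2118.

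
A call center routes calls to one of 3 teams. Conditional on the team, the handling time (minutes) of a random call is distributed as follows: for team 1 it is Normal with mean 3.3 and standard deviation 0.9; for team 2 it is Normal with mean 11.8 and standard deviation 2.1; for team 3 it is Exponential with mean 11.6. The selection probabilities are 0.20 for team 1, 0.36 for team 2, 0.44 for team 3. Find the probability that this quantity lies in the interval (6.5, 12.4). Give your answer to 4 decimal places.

Conditional on each team, P(6.5 < X < 12.4): 1: 0.000188591; 2: 0.606647; 3: 0.227649.
By total probability, P(6.5 < X < 12.4) = 0.2·0.000188591 + 0.36·0.606647 + 0.44·0.227649 = 0.318596.

0.3186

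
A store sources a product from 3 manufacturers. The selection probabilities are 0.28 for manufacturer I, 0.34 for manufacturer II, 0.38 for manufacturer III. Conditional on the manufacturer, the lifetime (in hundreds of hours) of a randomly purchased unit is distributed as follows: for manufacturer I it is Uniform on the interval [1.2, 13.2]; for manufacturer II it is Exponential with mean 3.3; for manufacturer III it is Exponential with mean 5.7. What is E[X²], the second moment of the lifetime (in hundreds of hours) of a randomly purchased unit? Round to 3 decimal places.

For each component E[X²] = Var + (mean)², giving I: 63.84; II: 21.78; III: 64.98.
Overall E[X²] = 0.28·63.84 + 0.34·21.78 + 0.38·64.98 = 49.9728.

49.973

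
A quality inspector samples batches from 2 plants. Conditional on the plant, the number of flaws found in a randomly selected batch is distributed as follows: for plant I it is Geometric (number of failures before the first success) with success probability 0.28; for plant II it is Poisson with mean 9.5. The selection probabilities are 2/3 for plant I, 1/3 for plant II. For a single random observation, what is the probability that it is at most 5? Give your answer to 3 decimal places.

0.603

Conditional on each plant, P(X ≤ 5): I: 0.860686; II: 0.0885284.
By total probability, P(X ≤ 5) = 0.666667·0.860686 + 0.333333·0.0885284 = 0.6033.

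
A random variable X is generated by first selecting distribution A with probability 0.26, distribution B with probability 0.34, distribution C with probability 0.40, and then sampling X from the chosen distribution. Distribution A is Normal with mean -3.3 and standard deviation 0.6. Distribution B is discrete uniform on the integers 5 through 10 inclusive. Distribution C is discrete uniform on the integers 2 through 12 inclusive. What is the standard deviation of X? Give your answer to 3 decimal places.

Per component, A: μ=-3.3, E[X²]=11.25; B: μ=7.5, E[X²]=59.1667; C: μ=7, E[X²]=59.
E[X] = 0.26·-3.3 + 0.34·7.5 + 0.4·7 = 4.492.
E[X²] = 0.26·11.25 + 0.34·59.1667 + 0.4·59 = 46.6417.
Var(X) = E[X²] − (E[X])² = 46.6417 − 20.1781 = 26.4636.
SD(X) = √26.4636 = 5.14428.

5.144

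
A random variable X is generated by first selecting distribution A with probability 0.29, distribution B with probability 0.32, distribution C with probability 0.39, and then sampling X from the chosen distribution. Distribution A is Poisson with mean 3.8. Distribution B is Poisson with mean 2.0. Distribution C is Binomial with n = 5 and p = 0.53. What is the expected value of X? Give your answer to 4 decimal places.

2.7755

Component means — A: 3.8; B: 2; C: 2.65.
E[X] = 0.29·3.8 + 0.32·2 + 0.39·2.65 = 2.7755.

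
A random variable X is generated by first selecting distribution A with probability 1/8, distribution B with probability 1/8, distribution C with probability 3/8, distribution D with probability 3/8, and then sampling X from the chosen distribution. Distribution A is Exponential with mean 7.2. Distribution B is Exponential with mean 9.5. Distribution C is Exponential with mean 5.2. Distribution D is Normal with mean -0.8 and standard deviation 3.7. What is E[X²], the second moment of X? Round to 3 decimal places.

61.176

For each component E[X²] = Var + (mean)², giving A: 103.68; B: 180.5; C: 54.08; D: 14.33.
Overall E[X²] = 0.125·103.68 + 0.125·180.5 + 0.375·54.08 + 0.375·14.33 = 61.1763.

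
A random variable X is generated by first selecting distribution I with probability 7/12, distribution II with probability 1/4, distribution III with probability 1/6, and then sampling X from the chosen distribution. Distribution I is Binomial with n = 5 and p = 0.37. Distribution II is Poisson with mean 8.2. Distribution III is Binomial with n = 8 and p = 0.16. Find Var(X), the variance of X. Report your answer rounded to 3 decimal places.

Per component, I: μ=1.85, E[X²]=4.588; II: μ=8.2, E[X²]=75.44; III: μ=1.28, E[X²]=2.7136.
E[X] = 0.583333·1.85 + 0.25·8.2 + 0.166667·1.28 = 3.3425.
E[X²] = 0.583333·4.588 + 0.25·75.44 + 0.166667·2.7136 = 21.9886.
Var(X) = E[X²] − (E[X])² = 21.9886 − 11.1723 = 10.8163.

10.816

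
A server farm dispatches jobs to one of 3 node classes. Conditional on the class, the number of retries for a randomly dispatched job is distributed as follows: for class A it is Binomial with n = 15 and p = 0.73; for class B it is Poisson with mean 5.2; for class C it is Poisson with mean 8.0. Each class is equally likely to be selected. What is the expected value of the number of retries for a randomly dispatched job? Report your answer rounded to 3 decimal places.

Component means — A: 10.95; B: 5.2; C: 8.
E[X] = 0.333333·10.95 + 0.333333·5.2 + 0.333333·8 = 8.05.

8.050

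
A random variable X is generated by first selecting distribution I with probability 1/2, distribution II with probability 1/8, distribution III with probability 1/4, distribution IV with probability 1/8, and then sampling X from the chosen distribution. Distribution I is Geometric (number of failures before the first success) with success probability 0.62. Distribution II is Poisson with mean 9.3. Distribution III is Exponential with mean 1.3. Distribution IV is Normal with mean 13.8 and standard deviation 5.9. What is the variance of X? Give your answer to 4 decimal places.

29.2741

Per component, I: μ=0.612903, E[X²]=1.3642; II: μ=9.3, E[X²]=95.79; III: μ=1.3, E[X²]=3.38; IV: μ=13.8, E[X²]=225.25.
E[X] = 0.5·0.612903 + 0.125·9.3 + 0.25·1.3 + 0.125·13.8 = 3.51895.
E[X²] = 0.5·1.3642 + 0.125·95.79 + 0.25·3.38 + 0.125·225.25 = 41.6571.
Var(X) = E[X²] − (E[X])² = 41.6571 − 12.383 = 29.2741.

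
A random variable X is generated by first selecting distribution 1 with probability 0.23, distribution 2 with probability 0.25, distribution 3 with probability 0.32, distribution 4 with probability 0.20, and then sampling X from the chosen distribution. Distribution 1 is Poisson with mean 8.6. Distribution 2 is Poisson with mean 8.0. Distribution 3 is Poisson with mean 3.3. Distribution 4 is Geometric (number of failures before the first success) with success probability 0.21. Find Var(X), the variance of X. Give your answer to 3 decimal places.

14.461

Per component, 1: μ=8.6, E[X²]=82.56; 2: μ=8, E[X²]=72; 3: μ=3.3, E[X²]=14.19; 4: μ=3.7619, E[X²]=32.0658.
E[X] = 0.23·8.6 + 0.25·8 + 0.32·3.3 + 0.2·3.7619 = 5.78638.
E[X²] = 0.23·82.56 + 0.25·72 + 0.32·14.19 + 0.2·32.0658 = 47.9428.
Var(X) = E[X²] − (E[X])² = 47.9428 − 33.4822 = 14.4605.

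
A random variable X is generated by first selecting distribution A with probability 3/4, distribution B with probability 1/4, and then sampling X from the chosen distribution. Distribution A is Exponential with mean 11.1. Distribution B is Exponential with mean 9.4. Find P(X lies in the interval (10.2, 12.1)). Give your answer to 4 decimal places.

Conditional on each component, P(10.2 < X < 12.1): A: 0.0627639; B: 0.0618326.
By total probability, P(10.2 < X < 12.1) = 0.75·0.0627639 + 0.25·0.0618326 = 0.0625311.

0.0625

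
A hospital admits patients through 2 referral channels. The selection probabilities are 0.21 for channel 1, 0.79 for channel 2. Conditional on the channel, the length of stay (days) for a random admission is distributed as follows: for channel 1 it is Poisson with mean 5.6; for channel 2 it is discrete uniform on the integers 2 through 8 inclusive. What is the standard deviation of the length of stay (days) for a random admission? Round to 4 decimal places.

Per component, 1: μ=5.6, E[X²]=36.96; 2: μ=5, E[X²]=29.
E[X] = 0.21·5.6 + 0.79·5 = 5.126.
E[X²] = 0.21·36.96 + 0.79·29 = 30.6716.
Var(X) = E[X²] − (E[X])² = 30.6716 − 26.2759 = 4.39572.
SD(X) = √4.39572 = 2.0966.

2.0966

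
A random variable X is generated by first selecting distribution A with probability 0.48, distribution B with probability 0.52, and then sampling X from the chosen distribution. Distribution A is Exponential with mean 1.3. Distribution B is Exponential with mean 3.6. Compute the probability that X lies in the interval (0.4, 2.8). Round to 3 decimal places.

0.524

Conditional on each component, P(0.4 < X < 2.8): A: 0.619104; B: 0.435413.
By total probability, P(0.4 < X < 2.8) = 0.48·0.619104 + 0.52·0.435413 = 0.523585.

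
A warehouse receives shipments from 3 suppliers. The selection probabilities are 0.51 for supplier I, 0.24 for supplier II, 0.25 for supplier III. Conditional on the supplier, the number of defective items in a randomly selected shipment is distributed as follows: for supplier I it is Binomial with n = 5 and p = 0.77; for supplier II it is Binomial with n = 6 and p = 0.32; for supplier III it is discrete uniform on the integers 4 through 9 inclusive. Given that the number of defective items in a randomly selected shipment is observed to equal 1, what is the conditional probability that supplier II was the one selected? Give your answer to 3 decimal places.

0.924

Likelihoods P(X=1 | ·): I: 0.0107739; II: 0.279155; III: 0.
Posterior ∝ prior × likelihood. Numerator for II: 0.24·0.279155 = 0.0669973.
Normalizing constant: 0.51·0.0107739 + 0.24·0.279155 + 0.25·0 = 0.0724919.
P(II | observation) = 0.0669973 / 0.0724919 = 0.924203.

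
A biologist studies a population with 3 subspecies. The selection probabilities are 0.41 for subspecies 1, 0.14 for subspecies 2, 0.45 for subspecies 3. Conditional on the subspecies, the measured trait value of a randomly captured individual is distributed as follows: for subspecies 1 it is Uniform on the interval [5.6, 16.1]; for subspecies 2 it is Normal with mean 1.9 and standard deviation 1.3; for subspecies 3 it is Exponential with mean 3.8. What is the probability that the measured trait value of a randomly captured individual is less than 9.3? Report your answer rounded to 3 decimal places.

Conditional on each subspecies, P(X < 9.3): 1: 0.352381; 2: 1; 3: 0.913479.
By total probability, P(X < 9.3) = 0.41·0.352381 + 0.14·1 + 0.45·0.913479 = 0.695542.

0.696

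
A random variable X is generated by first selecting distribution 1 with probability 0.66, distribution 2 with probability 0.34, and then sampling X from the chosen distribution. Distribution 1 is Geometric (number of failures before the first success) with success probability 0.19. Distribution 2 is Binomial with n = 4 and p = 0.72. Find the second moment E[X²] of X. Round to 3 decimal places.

29.898

For each component E[X²] = Var + (mean)², giving 1: 40.6122; 2: 9.1008.
Overall E[X²] = 0.66·40.6122 + 0.34·9.1008 = 29.8983.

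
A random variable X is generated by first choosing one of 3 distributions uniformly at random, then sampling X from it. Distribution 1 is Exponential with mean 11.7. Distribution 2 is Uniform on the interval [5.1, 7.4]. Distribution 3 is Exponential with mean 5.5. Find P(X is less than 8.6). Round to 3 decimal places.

0.770

Conditional on each component, P(X < 8.6): 1: 0.520515; 2: 1; 3: 0.790627.
By total probability, P(X < 8.6) = 0.333333·0.520515 + 0.333333·1 + 0.333333·0.790627 = 0.770381.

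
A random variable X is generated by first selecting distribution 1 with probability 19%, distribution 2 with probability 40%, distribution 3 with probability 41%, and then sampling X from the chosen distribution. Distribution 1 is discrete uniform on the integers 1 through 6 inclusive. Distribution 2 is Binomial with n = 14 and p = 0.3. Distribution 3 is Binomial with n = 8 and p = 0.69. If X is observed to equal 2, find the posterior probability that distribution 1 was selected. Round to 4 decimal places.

0.3868

Likelihoods P(X=2 | ·): 1: 0.166667; 2: 0.11336; 3: 0.0118311.
Posterior ∝ prior × likelihood. Numerator for 1: 0.19·0.166667 = 0.0316667.
Normalizing constant: 0.19·0.166667 + 0.4·0.11336 + 0.41·0.0118311 = 0.0818615.
P(1 | observation) = 0.0316667 / 0.0818615 = 0.386832.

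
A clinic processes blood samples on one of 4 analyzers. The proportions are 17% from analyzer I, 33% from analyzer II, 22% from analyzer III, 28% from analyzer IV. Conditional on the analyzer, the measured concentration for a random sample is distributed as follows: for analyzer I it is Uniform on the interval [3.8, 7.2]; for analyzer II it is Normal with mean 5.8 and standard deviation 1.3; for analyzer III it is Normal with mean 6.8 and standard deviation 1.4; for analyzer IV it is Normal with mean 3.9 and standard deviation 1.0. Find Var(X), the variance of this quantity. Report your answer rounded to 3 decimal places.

Per component, I: μ=5.5, E[X²]=31.2133; II: μ=5.8, E[X²]=35.33; III: μ=6.8, E[X²]=48.2; IV: μ=3.9, E[X²]=16.21.
E[X] = 0.17·5.5 + 0.33·5.8 + 0.22·6.8 + 0.28·3.9 = 5.437.
E[X²] = 0.17·31.2133 + 0.33·35.33 + 0.22·48.2 + 0.28·16.21 = 32.108.
Var(X) = E[X²] − (E[X])² = 32.108 − 29.561 = 2.547.

2.547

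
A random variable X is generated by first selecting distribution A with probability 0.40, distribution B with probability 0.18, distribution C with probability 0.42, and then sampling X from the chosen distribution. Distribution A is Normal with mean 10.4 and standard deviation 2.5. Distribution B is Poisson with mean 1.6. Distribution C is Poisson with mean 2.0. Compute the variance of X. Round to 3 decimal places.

Per component, A: μ=10.4, E[X²]=114.41; B: μ=1.6, E[X²]=4.16; C: μ=2, E[X²]=6.
E[X] = 0.4·10.4 + 0.18·1.6 + 0.42·2 = 5.288.
E[X²] = 0.4·114.41 + 0.18·4.16 + 0.42·6 = 49.0328.
Var(X) = E[X²] − (E[X])² = 49.0328 − 27.9629 = 21.0699.

21.070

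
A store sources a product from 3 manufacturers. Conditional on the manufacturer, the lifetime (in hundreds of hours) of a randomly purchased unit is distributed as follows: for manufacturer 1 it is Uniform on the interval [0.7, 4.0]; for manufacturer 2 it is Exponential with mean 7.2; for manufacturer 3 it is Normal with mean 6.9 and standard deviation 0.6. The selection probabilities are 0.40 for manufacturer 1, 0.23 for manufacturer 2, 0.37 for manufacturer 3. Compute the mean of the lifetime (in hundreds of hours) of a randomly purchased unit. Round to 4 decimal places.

Component means — 1: 2.35; 2: 7.2; 3: 6.9.
E[X] = 0.4·2.35 + 0.23·7.2 + 0.37·6.9 = 5.149.

5.1490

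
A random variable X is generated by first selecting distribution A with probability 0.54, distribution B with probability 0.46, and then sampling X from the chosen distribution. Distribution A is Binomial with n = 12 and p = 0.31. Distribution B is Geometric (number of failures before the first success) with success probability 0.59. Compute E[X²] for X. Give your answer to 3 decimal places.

For each component E[X²] = Var + (mean)², giving A: 16.4052; B: 1.66073.
Overall E[X²] = 0.54·16.4052 + 0.46·1.66073 = 9.62274.

9.623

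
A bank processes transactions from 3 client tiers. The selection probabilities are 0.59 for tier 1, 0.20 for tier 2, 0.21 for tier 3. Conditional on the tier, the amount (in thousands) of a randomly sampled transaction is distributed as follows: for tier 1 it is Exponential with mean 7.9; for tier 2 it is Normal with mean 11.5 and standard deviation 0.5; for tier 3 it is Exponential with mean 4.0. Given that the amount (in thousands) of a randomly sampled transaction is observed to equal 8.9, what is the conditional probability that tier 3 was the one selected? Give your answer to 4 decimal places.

0.1899

Likelihoods f(8.9 | ·): 1: 0.0410303; 2: 1.07221e-06; 3: 0.0270169.
Posterior ∝ prior × likelihood. Numerator for 3: 0.21·0.0270169 = 0.00567354.
Normalizing constant: 0.59·0.0410303 + 0.2·1.07221e-06 + 0.21·0.0270169 = 0.0298816.
P(3 | observation) = 0.00567354 / 0.0298816 = 0.189867.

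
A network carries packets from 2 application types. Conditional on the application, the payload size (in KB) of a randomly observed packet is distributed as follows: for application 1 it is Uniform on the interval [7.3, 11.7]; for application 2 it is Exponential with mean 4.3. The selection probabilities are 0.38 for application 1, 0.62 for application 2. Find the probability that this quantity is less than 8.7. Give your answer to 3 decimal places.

Conditional on each application, P(X < 8.7): 1: 0.318182; 2: 0.867776.
By total probability, P(X < 8.7) = 0.38·0.318182 + 0.62·0.867776 = 0.65893.

0.659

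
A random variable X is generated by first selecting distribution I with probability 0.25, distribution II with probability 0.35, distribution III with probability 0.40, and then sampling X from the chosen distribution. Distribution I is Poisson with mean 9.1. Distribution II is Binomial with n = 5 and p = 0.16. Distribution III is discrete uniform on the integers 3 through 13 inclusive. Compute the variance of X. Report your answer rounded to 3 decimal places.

Per component, I: μ=9.1, E[X²]=91.91; II: μ=0.8, E[X²]=1.312; III: μ=8, E[X²]=74.
E[X] = 0.25·9.1 + 0.35·0.8 + 0.4·8 = 5.755.
E[X²] = 0.25·91.91 + 0.35·1.312 + 0.4·74 = 53.0367.
Var(X) = E[X²] − (E[X])² = 53.0367 − 33.12 = 19.9167.

19.917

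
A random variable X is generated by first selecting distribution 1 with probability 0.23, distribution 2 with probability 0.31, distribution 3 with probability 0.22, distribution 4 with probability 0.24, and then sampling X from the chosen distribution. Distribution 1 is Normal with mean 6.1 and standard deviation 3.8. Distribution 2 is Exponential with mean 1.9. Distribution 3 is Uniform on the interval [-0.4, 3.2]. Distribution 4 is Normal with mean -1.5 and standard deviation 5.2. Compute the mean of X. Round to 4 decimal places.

Component means — 1: 6.1; 2: 1.9; 3: 1.4; 4: -1.5.
E[X] = 0.23·6.1 + 0.31·1.9 + 0.22·1.4 + 0.24·-1.5 = 1.94.

1.9400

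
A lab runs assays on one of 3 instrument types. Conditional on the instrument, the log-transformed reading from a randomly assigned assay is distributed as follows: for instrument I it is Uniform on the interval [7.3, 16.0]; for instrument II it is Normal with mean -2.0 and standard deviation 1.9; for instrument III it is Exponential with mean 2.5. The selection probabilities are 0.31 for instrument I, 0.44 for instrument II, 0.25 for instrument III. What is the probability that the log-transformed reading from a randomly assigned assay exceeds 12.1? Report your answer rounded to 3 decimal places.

Conditional on each instrument, P(X > 12.1): I: 0.448276; II: 5.81757e-14; III: 0.00790705.
By total probability, P(X > 12.1) = 0.31·0.448276 + 0.44·5.81757e-14 + 0.25·0.00790705 = 0.140942.

0.141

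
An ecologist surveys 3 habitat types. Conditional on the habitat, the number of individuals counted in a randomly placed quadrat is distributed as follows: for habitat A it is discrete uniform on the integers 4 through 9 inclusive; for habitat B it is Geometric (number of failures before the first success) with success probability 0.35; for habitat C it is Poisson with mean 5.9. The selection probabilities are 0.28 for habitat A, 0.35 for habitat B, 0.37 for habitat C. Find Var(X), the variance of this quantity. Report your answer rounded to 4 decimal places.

9.1232

Per component, A: μ=6.5, E[X²]=45.1667; B: μ=1.85714, E[X²]=8.7551; C: μ=5.9, E[X²]=40.71.
E[X] = 0.28·6.5 + 0.35·1.85714 + 0.37·5.9 = 4.653.
E[X²] = 0.28·45.1667 + 0.35·8.7551 + 0.37·40.71 = 30.7737.
Var(X) = E[X²] − (E[X])² = 30.7737 − 21.6504 = 9.12324.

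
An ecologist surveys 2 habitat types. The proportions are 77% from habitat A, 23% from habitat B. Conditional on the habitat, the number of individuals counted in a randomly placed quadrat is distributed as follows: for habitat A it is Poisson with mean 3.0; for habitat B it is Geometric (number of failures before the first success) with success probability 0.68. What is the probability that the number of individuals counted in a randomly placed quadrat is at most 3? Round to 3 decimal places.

Conditional on each habitat, P(X ≤ 3): A: 0.647232; B: 0.989514.
By total probability, P(X ≤ 3) = 0.77·0.647232 + 0.23·0.989514 = 0.725957.

0.726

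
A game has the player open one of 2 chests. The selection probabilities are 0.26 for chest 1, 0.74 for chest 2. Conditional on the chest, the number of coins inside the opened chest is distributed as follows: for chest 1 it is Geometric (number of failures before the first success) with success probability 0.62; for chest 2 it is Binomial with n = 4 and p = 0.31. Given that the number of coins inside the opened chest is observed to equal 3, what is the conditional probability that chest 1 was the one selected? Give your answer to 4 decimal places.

0.1269

Likelihoods P(X=3 | ·): 1: 0.0340206; 2: 0.0822232.
Posterior ∝ prior × likelihood. Numerator for 1: 0.26·0.0340206 = 0.00884537.
Normalizing constant: 0.26·0.0340206 + 0.74·0.0822232 = 0.0696905.
P(1 | observation) = 0.00884537 / 0.0696905 = 0.126924.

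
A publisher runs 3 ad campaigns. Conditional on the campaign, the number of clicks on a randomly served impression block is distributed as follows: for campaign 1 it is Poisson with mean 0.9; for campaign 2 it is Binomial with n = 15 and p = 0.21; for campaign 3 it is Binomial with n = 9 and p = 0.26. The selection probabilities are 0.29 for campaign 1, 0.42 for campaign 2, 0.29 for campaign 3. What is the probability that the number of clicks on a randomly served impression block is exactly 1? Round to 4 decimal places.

0.2159

Conditional on each campaign, P(X = 1): 1: 0.365913; 2: 0.116169; 3: 0.210412.
By total probability, P(X = 1) = 0.29·0.365913 + 0.42·0.116169 + 0.29·0.210412 = 0.215925.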